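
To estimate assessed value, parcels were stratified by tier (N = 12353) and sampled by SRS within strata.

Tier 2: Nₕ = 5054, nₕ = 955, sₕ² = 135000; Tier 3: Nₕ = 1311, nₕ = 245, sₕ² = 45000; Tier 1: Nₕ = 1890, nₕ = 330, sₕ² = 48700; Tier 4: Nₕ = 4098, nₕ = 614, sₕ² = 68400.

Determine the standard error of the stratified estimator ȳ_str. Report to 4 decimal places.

5.8436

Var(ȳ_str) = Σₕ Wₕ²(1 − fₕ)sₕ²/nₕ with Wₕ = Nₕ/N, N = 12353.
Tier 2: Wₕ = 0.40913139; term = 0.40913139²·(1 − 0.18895924)·135000/955 = 19.191047.
Tier 3: Wₕ = 0.10612807; term = 0.10612807²·(1 − 0.18688024)·45000/245 = 1.6821373.
Tier 1: Wₕ = 0.15299927; term = 0.15299927²·(1 − 0.17460317)·48700/330 = 2.8513895.
Tier 4: Wₕ = 0.33174128; term = 0.33174128²·(1 − 0.14982918)·68400/614 = 10.423005.
Sum = 34.147579.
SE = √(34.147579) = 5.8436.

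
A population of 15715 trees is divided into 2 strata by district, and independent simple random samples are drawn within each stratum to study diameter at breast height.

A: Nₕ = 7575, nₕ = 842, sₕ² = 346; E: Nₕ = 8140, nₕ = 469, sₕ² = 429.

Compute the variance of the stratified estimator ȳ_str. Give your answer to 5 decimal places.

0.31614

Var(ȳ_str) = Σₕ Wₕ²(1 − fₕ)sₕ²/nₕ with Wₕ = Nₕ/N, N = 15715.
A: Wₕ = 0.48202354; term = 0.48202354²·(1 − 0.11115512)·346/842 = 0.084864584.
E: Wₕ = 0.51797646; term = 0.51797646²·(1 − 0.05761671)·429/469 = 0.2312768.
Sum = 0.31614138.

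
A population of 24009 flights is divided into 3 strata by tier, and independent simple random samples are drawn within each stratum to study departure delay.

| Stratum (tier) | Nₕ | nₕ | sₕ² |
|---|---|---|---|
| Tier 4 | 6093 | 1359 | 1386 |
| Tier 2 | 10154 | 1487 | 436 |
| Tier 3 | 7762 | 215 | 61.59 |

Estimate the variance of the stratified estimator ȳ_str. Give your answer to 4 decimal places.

Var(ȳ_str) = Σₕ Wₕ²(1 − fₕ)sₕ²/nₕ with Wₕ = Nₕ/N, N = 24009.
Tier 4: Wₕ = 0.25377983; term = 0.25377983²·(1 − 0.22304284)·1386/1359 = 0.051033466.
Tier 2: Wₕ = 0.42292474; term = 0.42292474²·(1 − 0.14644475)·436/1487 = 0.044764458.
Tier 3: Wₕ = 0.32329543; term = 0.32329543²·(1 − 0.02769905)·61.59/215 = 0.02911197.
Sum = 0.12490989.

0.1249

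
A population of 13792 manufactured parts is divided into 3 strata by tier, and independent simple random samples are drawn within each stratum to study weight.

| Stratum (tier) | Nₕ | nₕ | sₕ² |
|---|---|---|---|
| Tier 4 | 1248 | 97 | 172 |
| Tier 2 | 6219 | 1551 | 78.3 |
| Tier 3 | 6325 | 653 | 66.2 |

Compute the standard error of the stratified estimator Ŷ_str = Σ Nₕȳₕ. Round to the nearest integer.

Var(Ŷ_str) = Σₕ Nₕ²(1 − fₕ)sₕ²/nₕ.
Tier 4: 1248²·(1 − 97/1248)·172/97 = 2.5471037 × 10^6.
Tier 2: 6219²·(1 − 1551/6219)·78.3/1551 = 1.4655525 × 10^6.
Tier 3: 6325²·(1 − 653/6325)·66.2/653 = 3.6369854 × 10^6.
Sum = 7.6496416 × 10^6.
SE = √(7.6496416 × 10^6) = 2766.

2766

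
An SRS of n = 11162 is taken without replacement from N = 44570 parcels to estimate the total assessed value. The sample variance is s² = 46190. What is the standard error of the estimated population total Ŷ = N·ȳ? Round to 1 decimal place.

Var(Ŷ) = N²·Var(ȳ) = N²·(1 − n/N)·s²/n.
f = 11162/44570 = 0.25043751; Var(ȳ) = 0.74956249·46190/11162 = 3.1018.
Var(Ŷ) = 44570² · 3.1018 = 6.1616789 × 10^9.
SE(Ŷ) = √(6.1616789 × 10^9) = 78496.4.

78496.4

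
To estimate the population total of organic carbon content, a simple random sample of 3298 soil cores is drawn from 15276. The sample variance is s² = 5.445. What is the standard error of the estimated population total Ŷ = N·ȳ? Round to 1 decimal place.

549.6

Var(Ŷ) = N²·Var(ȳ) = N²·(1 − n/N)·s²/n.
f = 3298/15276 = 0.21589421; Var(ȳ) = 0.78410579·5.445/3298 = 0.0012945591.
Var(Ŷ) = 15276² · 0.0012945591 = 302093.36.
SE(Ŷ) = √(302093.36) = 549.6.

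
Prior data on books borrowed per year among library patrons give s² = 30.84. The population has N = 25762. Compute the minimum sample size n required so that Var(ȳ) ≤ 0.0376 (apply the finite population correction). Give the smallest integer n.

795

Without fpc, n₀ = s²/D = 30.84/0.0376 = 820.2128.
With fpc, (1 − n/N)·s²/n ≤ D requires n ≥ n₀/(1 + n₀/N) = 820.2128/(1 + 820.2128/25762) = 794.9046.
Rounding up, n = 795.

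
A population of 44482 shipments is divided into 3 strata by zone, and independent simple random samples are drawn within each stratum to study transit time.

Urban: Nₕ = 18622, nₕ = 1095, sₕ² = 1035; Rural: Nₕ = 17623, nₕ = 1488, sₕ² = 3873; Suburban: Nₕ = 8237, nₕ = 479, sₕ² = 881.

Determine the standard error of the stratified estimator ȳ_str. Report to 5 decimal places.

Var(ȳ_str) = Σₕ Wₕ²(1 − fₕ)sₕ²/nₕ with Wₕ = Nₕ/N, N = 44482.
Urban: Wₕ = 0.41864125; term = 0.41864125²·(1 − 0.05880142)·1035/1095 = 0.1559163.
Rural: Wₕ = 0.39618273; term = 0.39618273²·(1 − 0.08443511)·3873/1488 = 0.37404579.
Suburban: Wₕ = 0.18517603; term = 0.18517603²·(1 − 0.05815224)·881/479 = 0.059400572.
Sum = 0.58936266.
SE = √(0.58936266) = 0.76770.

0.76770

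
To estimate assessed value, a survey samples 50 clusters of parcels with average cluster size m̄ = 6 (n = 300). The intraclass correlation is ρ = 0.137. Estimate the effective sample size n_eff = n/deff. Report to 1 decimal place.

deff = 1 + (6 − 1)·0.137 = 1 + 0.685 = 1.685.
n_eff = 300 / 1.685 = 178.0.

178.0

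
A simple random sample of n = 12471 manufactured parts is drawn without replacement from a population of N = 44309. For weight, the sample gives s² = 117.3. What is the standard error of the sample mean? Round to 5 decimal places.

Under SRS without replacement, Var(ȳ) = (1 − f)·s²/n with f = n/N = 12471/44309 = 0.28145523.
Var(ȳ) = (1 − 0.28145523)·117.3/12471 = 0.71854477·0.0094058215 = 0.0067585038.
SE(ȳ) = √(0.0067585038) = 0.08221.

0.08221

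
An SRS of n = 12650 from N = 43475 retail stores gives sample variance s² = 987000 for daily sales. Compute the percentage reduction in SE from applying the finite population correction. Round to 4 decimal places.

f = n/N = 12650/43475 = 0.29097182.
SE_no-fpc = √(s²/n) = 8.8331034; SE_fpc = √((1−f)s²/n) = 7.4378097.
Ratio = √(1−f) = 0.84203811. Reduction = 100·(1 − 0.84203811) = 15.7962%.

15.7962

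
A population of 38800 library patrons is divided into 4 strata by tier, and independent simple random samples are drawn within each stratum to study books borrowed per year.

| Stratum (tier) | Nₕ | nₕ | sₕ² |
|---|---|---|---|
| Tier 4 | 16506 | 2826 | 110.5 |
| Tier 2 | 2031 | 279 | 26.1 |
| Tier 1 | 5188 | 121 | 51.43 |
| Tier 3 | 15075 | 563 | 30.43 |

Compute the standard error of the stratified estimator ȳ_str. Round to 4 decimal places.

Var(ȳ_str) = Σₕ Wₕ²(1 − fₕ)sₕ²/nₕ with Wₕ = Nₕ/N, N = 38800.
Tier 4: Wₕ = 0.42541237; term = 0.42541237²·(1 − 0.17121047)·110.5/2826 = 0.0058648189.
Tier 2: Wₕ = 0.05234536; term = 0.05234536²·(1 − 0.13737075)·26.1/279 = 2.2111432 × 10^-4.
Tier 1: Wₕ = 0.13371134; term = 0.13371134²·(1 − 0.02332305)·51.43/121 = 0.0074219594.
Tier 3: Wₕ = 0.38853093; term = 0.38853093²·(1 − 0.03734660)·30.43/563 = 0.0078544304.
Sum = 0.021362323.
SE = √(0.021362323) = 0.1462.

0.1462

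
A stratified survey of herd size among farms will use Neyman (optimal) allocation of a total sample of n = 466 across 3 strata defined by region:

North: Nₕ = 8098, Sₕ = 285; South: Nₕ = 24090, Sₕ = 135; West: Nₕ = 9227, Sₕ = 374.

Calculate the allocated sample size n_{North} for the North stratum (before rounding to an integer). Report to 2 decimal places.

119.35

Neyman allocation: nₕ = n·NₕSₕ / Σⱼ NⱼSⱼ.
Σ NⱼSⱼ = 8098·285 + 24090·135 + 9227·374 = 9.010978 × 10^6.
n_{North} = 466·8098·285 / (9.010978 × 10^6) = 119.35.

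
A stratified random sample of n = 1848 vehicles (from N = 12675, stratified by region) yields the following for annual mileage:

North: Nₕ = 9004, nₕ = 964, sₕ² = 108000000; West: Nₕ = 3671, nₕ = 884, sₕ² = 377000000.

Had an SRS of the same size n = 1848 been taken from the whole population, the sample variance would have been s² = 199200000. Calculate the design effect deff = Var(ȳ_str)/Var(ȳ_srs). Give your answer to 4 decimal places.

Var(ȳ_str) = Σ Wₕ²(1−fₕ)sₕ²/nₕ with Wₕ = Nₕ/12675:
  North: (9004/12675)²·(1−964/9004)·108000000/964 = 50482.67
  West: (3671/12675)²·(1−884/3671)·377000000/884 = 27159.045
  → Var(ȳ_str) = 77641.715.
Var(ȳ_srs) = (1 − 1848/12675)·199200000/1848 = 92076.231.
deff = 77641.715 / 92076.231 = 0.8432.

0.8432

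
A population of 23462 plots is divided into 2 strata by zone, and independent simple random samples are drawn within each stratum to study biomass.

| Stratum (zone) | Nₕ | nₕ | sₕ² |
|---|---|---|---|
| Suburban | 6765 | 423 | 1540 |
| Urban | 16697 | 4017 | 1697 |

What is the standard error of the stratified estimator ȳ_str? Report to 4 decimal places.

0.6680

Var(ȳ_str) = Σₕ Wₕ²(1 − fₕ)sₕ²/nₕ with Wₕ = Nₕ/N, N = 23462.
Suburban: Wₕ = 0.28833859; term = 0.28833859²·(1 − 0.06252772)·1540/423 = 0.28375553.
Urban: Wₕ = 0.71166141; term = 0.71166141²·(1 − 0.24058214)·1697/4017 = 0.1624829.
Sum = 0.44623843.
SE = √(0.44623843) = 0.6680.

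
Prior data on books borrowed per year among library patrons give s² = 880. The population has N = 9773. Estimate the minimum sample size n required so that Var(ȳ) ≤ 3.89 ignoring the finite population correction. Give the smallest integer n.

Without fpc, n₀ = s²/D = 880/3.89 = 226.2211.
Rounding up, n = 227.

227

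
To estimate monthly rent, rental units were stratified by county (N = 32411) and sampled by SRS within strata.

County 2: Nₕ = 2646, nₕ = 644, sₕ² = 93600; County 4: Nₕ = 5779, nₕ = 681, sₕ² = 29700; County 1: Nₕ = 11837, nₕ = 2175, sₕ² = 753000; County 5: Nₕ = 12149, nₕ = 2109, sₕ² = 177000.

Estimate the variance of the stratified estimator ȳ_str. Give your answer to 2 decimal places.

Var(ȳ_str) = Σₕ Wₕ²(1 − fₕ)sₕ²/nₕ with Wₕ = Nₕ/N, N = 32411.
County 2: Wₕ = 0.08163895; term = 0.08163895²·(1 − 0.24338624)·93600/644 = 0.73292415.
County 4: Wₕ = 0.17830366; term = 0.17830366²·(1 − 0.11784046)·29700/681 = 1.2231423.
County 1: Wₕ = 0.36521551; term = 0.36521551²·(1 − 0.18374588)·753000/2175 = 37.692898.
County 5: Wₕ = 0.37484187; term = 0.37484187²·(1 − 0.17359453)·177000/2109 = 9.7450948.
Sum = 49.394059.

49.39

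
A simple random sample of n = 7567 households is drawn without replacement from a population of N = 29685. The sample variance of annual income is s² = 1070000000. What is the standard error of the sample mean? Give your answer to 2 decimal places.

Under SRS without replacement, Var(ȳ) = (1 − f)·s²/n with f = n/N = 7567/29685 = 0.25490989.
Var(ȳ) = (1 − 0.25490989)·1070000000/7567 = 0.74509011·141403.46 = 105358.32.
SE(ȳ) = √(105358.32) = 324.59.

324.59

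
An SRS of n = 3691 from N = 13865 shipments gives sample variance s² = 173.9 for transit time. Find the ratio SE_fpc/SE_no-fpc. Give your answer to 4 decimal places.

0.8566

f = n/N = 3691/13865 = 0.26620988.
SE_no-fpc = √(s²/n) = 0.21705899; SE_fpc = √((1−f)s²/n) = 0.18593609.
Ratio = √(1−f) = 0.85661550.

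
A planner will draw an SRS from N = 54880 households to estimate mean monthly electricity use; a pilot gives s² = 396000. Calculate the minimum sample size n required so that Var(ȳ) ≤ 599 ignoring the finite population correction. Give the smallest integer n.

Without fpc, n₀ = s²/D = 396000/599 = 661.1018.
Rounding up, n = 662.

662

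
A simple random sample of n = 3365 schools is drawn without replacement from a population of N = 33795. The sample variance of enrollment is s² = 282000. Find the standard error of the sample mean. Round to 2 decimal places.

8.69

Under SRS without replacement, Var(ȳ) = (1 − f)·s²/n with f = n/N = 3365/33795 = 0.09957094.
Var(ȳ) = (1 − 0.09957094)·282000/3365 = 0.90042906·83.803863 = 75.459434.
SE(ȳ) = √(75.459434) = 8.69.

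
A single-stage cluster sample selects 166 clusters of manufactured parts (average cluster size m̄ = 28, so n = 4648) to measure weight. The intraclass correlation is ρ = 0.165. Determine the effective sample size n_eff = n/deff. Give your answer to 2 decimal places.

deff = 1 + (28 − 1)·0.165 = 1 + 4.455 = 5.455.
n_eff = 4648 / 5.455 = 852.06.

852.06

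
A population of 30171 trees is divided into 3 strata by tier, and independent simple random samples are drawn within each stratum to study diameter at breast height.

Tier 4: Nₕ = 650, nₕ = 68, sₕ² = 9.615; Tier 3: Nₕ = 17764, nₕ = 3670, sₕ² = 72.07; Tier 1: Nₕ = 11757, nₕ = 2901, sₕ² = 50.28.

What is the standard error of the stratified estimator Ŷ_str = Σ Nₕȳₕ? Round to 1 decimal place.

Var(Ŷ_str) = Σₕ Nₕ²(1 − fₕ)sₕ²/nₕ.
Tier 4: 650²·(1 − 68/650)·9.615/68 = 53490.507.
Tier 3: 17764²·(1 − 3670/17764)·72.07/3670 = 4.9165843 × 10^6.
Tier 1: 11757²·(1 − 2901/11757)·50.28/2901 = 1.804603 × 10^6.
Sum = 6.7746778 × 10^6.
SE = √(6.7746778 × 10^6) = 2602.8.

2602.8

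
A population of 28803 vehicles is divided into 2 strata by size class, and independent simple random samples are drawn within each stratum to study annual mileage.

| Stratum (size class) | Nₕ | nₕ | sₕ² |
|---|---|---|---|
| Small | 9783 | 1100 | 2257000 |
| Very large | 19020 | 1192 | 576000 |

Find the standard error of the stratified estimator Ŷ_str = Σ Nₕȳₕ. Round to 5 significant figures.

Var(Ŷ_str) = Σₕ Nₕ²(1 − fₕ)sₕ²/nₕ.
Small: 9783²·(1 − 1100/9783)·2257000/1100 = 1.7429331 × 10^11.
Very large: 19020²·(1 − 1192/19020)·576000/1192 = 1.6385487 × 10^11.
Sum = 3.3814818 × 10^11.
SE = √(3.3814818 × 10^11) = 581510.

581510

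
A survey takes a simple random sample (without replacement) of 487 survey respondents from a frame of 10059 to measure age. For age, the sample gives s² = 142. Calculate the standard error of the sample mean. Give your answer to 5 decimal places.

0.52675

Under SRS without replacement, Var(ȳ) = (1 − f)·s²/n with f = n/N = 487/10059 = 0.04841436.
Var(ȳ) = (1 − 0.04841436)·142/487 = 0.95158564·0.29158111 = 0.2774644.
SE(ȳ) = √(0.2774644) = 0.52675.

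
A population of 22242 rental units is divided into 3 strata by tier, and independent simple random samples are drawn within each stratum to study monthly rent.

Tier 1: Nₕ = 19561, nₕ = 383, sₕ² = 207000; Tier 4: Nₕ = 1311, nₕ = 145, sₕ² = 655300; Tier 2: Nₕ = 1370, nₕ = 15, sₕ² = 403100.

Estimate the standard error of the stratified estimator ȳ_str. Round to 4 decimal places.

Var(ȳ_str) = Σₕ Wₕ²(1 − fₕ)sₕ²/nₕ with Wₕ = Nₕ/N, N = 22242.
Tier 1: Wₕ = 0.87946228; term = 0.87946228²·(1 − 0.01957978)·207000/383 = 409.8437.
Tier 4: Wₕ = 0.05894254; term = 0.05894254²·(1 − 0.11060259)·655300/145 = 13.964511.
Tier 2: Wₕ = 0.06159518; term = 0.06159518²·(1 − 0.01094891)·403100/15 = 100.84021.
Sum = 524.64842.
SE = √(524.64842) = 22.9052.

22.9052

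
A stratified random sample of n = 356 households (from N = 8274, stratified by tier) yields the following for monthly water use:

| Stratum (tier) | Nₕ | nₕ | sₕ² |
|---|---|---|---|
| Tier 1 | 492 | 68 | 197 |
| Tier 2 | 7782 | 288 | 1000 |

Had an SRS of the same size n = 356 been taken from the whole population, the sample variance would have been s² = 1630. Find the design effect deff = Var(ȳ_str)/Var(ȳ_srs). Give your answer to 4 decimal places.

0.6771

Var(ȳ_str) = Σ Wₕ²(1−fₕ)sₕ²/nₕ with Wₕ = Nₕ/8274:
  Tier 1: (492/8274)²·(1−68/492)·197/68 = 0.0088278966
  Tier 2: (7782/8274)²·(1−288/7782)·1000/288 = 2.9578857
  → Var(ȳ_str) = 2.9667136.
Var(ȳ_srs) = (1 − 356/8274)·1630/356 = 4.381649.
deff = 2.9667136 / 4.381649 = 0.6771.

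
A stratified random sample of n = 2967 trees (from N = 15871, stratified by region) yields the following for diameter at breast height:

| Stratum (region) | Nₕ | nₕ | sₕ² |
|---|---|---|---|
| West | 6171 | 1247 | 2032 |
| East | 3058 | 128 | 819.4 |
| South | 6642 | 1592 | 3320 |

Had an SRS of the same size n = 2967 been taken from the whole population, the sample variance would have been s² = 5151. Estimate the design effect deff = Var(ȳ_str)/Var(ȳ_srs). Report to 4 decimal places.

0.4973

Var(ȳ_str) = Σ Wₕ²(1−fₕ)sₕ²/nₕ with Wₕ = Nₕ/15871:
  West: (6171/15871)²·(1−1247/6171)·2032/1247 = 0.19657227
  East: (3058/15871)²·(1−128/3058)·819.4/128 = 0.22771021
  South: (6642/15871)²·(1−1592/6642)·3320/1592 = 0.27770052
  → Var(ȳ_str) = 0.701983.
Var(ȳ_srs) = (1 − 2967/15871)·5151/2967 = 1.4115428.
deff = 0.701983 / 1.4115428 = 0.4973.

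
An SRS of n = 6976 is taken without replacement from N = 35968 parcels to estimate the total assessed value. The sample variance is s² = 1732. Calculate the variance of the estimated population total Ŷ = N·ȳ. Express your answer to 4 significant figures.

Var(Ŷ) = N²·Var(ȳ) = N²·(1 − n/N)·s²/n.
f = 6976/35968 = 0.19395018; Var(ȳ) = 0.80604982·1732/6976 = 0.2001259.
Var(Ŷ) = 35968² · 0.2001259 = 2.5890228 × 10^8.

2.589 × 10^8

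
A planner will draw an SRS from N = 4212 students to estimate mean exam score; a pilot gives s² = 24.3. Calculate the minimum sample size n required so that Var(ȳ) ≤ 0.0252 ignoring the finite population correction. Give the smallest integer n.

Without fpc, n₀ = s²/D = 24.3/0.0252 = 964.2857.
Rounding up, n = 965.

965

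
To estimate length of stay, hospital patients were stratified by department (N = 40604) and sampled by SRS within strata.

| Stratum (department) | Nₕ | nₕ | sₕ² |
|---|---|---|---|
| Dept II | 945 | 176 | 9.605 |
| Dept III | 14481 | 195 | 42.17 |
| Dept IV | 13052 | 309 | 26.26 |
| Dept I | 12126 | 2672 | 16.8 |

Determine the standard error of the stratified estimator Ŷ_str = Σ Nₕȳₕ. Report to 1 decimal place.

Var(Ŷ_str) = Σₕ Nₕ²(1 − fₕ)sₕ²/nₕ.
Dept II: 945²·(1 − 176/945)·9.605/176 = 39659.1.
Dept III: 14481²·(1 − 195/14481)·42.17/195 = 4.4738167 × 10^7.
Dept IV: 13052²·(1 − 309/13052)·26.26/309 = 1.4134648 × 10^7.
Dept I: 12126²·(1 − 2672/12126)·16.8/2672 = 720785.41.
Sum = 5.963326 × 10^7.
SE = √(5.963326 × 10^7) = 7722.3.

7722.3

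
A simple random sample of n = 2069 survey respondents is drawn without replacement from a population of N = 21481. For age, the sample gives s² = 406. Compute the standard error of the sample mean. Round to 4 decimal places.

0.4211

Under SRS without replacement, Var(ȳ) = (1 − f)·s²/n with f = n/N = 2069/21481 = 0.09631768.
Var(ȳ) = (1 − 0.09631768)·406/2069 = 0.90368232·0.19623006 = 0.17732964.
SE(ȳ) = √(0.17732964) = 0.4211.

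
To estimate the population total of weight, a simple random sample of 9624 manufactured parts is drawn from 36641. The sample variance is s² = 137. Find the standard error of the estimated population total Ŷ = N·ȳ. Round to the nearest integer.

Var(Ŷ) = N²·Var(ȳ) = N²·(1 − n/N)·s²/n.
f = 9624/36641 = 0.26265659; Var(ȳ) = 0.73734341·137/9624 = 0.010496264.
Var(Ŷ) = 36641² · 0.010496264 = 1.4091894 × 10^7.
SE(Ŷ) = √(1.4091894 × 10^7) = 3754.

3754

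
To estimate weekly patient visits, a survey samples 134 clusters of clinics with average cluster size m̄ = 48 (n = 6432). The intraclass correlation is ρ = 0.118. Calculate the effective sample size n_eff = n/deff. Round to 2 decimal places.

982.58

deff = 1 + (48 − 1)·0.118 = 1 + 5.546 = 6.546.
n_eff = 6432 / 6.546 = 982.58.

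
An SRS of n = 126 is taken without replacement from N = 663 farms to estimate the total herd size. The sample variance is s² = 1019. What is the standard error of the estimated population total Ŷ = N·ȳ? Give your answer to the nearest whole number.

1697

Var(Ŷ) = N²·Var(ȳ) = N²·(1 − n/N)·s²/n.
f = 126/663 = 0.19004525; Var(ȳ) = 0.80995475·1019/126 = 6.5503483.
Var(Ŷ) = 663² · 6.5503483 = 2.8793301 × 10^6.
SE(Ŷ) = √(2.8793301 × 10^6) = 1697.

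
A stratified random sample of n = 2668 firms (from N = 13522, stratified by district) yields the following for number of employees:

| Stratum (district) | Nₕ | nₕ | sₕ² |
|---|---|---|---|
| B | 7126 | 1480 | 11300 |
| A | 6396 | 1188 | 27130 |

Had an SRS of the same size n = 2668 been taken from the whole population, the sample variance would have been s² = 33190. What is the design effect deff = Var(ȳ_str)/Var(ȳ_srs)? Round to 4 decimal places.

Var(ȳ_str) = Σ Wₕ²(1−fₕ)sₕ²/nₕ with Wₕ = Nₕ/13522:
  B: (7126/13522)²·(1−1480/7126)·11300/1480 = 1.6800475
  A: (6396/13522)²·(1−1188/6396)·27130/1188 = 4.1603601
  → Var(ȳ_str) = 5.8404076.
Var(ȳ_srs) = (1 − 2668/13522)·33190/2668 = 9.9855114.
deff = 5.8404076 / 9.9855114 = 0.5849.

0.5849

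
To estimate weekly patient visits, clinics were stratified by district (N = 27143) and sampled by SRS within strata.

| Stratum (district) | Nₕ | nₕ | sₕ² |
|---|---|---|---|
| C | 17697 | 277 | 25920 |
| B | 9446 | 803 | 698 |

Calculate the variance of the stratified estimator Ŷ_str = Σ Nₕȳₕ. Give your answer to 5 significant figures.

Var(Ŷ_str) = Σₕ Nₕ²(1 − fₕ)sₕ²/nₕ.
C: 17697²·(1 − 277/17697)·25920/277 = 2.8847158 × 10^10.
B: 9446²·(1 − 803/9446)·698/803 = 7.0966328 × 10^7.
Sum = 2.8918124 × 10^10.

2.8918 × 10^10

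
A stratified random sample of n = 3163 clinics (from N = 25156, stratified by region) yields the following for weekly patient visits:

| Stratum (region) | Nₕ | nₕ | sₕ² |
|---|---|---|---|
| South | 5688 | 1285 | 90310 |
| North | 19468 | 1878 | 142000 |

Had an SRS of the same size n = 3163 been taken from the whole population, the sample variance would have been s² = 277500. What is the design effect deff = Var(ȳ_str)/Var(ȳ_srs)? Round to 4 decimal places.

0.5697

Var(ȳ_str) = Σ Wₕ²(1−fₕ)sₕ²/nₕ with Wₕ = Nₕ/25156:
  South: (5688/25156)²·(1−1285/5688)·90310/1285 = 2.7813639
  North: (19468/25156)²·(1−1878/19468)·142000/1878 = 40.916338
  → Var(ȳ_str) = 43.697702.
Var(ȳ_srs) = (1 − 3163/25156)·277500/3163 = 76.701999.
deff = 43.697702 / 76.701999 = 0.5697.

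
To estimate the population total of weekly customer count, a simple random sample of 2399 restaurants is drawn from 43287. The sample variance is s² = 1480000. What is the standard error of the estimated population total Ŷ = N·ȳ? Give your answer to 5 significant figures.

1.0449 × 10^6

Var(Ŷ) = N²·Var(ȳ) = N²·(1 − n/N)·s²/n.
f = 2399/43287 = 0.05542080; Var(ȳ) = 0.94457920·1480000/2399 = 582.73331.
Var(Ŷ) = 43287² · 582.73331 = 1.0919049 × 10^12.
SE(Ŷ) = √(1.0919049 × 10^12) = 1.0449 × 10^6.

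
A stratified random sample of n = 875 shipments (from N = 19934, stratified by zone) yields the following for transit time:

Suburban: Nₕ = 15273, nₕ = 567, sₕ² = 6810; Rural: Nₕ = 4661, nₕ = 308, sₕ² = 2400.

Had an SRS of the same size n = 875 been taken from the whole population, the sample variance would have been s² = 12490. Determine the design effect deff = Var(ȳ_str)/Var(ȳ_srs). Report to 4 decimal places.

Var(ȳ_str) = Σ Wₕ²(1−fₕ)sₕ²/nₕ with Wₕ = Nₕ/19934:
  Suburban: (15273/19934)²·(1−567/15273)·6810/567 = 6.7888163
  Rural: (4661/19934)²·(1−308/4661)·2400/308 = 0.39786835
  → Var(ȳ_str) = 7.1866847.
Var(ȳ_srs) = (1 − 875/19934)·12490/875 = 13.647718.
deff = 7.1866847 / 13.647718 = 0.5266.

0.5266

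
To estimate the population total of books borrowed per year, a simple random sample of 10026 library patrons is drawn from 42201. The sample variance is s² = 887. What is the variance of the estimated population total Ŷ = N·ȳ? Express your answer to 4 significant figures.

Var(Ŷ) = N²·Var(ȳ) = N²·(1 − n/N)·s²/n.
f = 10026/42201 = 0.23757731; Var(ȳ) = 0.76242269·887/10026 = 0.067451519.
Var(Ŷ) = 42201² · 0.067451519 = 1.2012606 × 10^8.

1.201 × 10^8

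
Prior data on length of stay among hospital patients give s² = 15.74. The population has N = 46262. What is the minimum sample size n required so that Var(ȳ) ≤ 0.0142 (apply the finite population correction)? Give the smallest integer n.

Without fpc, n₀ = s²/D = 15.74/0.0142 = 1108.4507.
With fpc, (1 − n/N)·s²/n ≤ D requires n ≥ n₀/(1 + n₀/N) = 1108.4507/(1 + 1108.4507/46262) = 1082.5134.
Rounding up, n = 1083.

1083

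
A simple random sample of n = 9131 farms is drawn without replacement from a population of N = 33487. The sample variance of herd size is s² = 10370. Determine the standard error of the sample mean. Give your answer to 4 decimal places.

Under SRS without replacement, Var(ȳ) = (1 − f)·s²/n with f = n/N = 9131/33487 = 0.27267298.
Var(ȳ) = (1 − 0.27267298)·10370/9131 = 0.72732702·1.1356916 = 0.82601919.
SE(ȳ) = √(0.82601919) = 0.9089.

0.9089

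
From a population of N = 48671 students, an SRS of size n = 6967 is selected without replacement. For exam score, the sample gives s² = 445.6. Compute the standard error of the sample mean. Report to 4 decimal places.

Under SRS without replacement, Var(ȳ) = (1 − f)·s²/n with f = n/N = 6967/48671 = 0.14314479.
Var(ȳ) = (1 − 0.14314479)·445.6/6967 = 0.85685521·0.063958662 = 0.054803313.
SE(ȳ) = √(0.054803313) = 0.2341.

0.2341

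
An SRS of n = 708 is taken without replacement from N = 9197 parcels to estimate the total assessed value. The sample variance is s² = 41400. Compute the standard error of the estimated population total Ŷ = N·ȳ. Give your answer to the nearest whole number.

67567

Var(Ŷ) = N²·Var(ȳ) = N²·(1 − n/N)·s²/n.
f = 708/9197 = 0.07698162; Var(ȳ) = 0.92301838·41400/708 = 53.973108.
Var(Ŷ) = 9197² · 53.973108 = 4.565305 × 10^9.
SE(Ŷ) = √(4.565305 × 10^9) = 67567.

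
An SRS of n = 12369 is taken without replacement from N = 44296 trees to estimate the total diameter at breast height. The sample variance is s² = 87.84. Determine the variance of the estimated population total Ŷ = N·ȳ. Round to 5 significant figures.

Var(Ŷ) = N²·Var(ȳ) = N²·(1 − n/N)·s²/n.
f = 12369/44296 = 0.27923515; Var(ȳ) = 0.72076485·87.84/12369 = 0.0051186017.
Var(Ŷ) = 44296² · 0.0051186017 = 1.0043391 × 10^7.

1.0043 × 10^7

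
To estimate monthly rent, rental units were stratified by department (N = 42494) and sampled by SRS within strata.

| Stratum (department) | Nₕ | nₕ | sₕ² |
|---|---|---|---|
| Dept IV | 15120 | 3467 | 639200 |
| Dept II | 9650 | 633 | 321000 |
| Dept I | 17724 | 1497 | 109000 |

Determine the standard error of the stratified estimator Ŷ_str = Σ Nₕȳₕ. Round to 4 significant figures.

312300

Var(Ŷ_str) = Σₕ Nₕ²(1 − fₕ)sₕ²/nₕ.
Dept IV: 15120²·(1 − 3467/15120)·639200/3467 = 3.2484221 × 10^10.
Dept II: 9650²·(1 − 633/9650)·321000/633 = 4.4125608 × 10^10.
Dept I: 17724²·(1 − 1497/17724)·109000/1497 = 2.094135 × 10^10.
Sum = 9.7551179 × 10^10.
SE = √(9.7551179 × 10^10) = 312300.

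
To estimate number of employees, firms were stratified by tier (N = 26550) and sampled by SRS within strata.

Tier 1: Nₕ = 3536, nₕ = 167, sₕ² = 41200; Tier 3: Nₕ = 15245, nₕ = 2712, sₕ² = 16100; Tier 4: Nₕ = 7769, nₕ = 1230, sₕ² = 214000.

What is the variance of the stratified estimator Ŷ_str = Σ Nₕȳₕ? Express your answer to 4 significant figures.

Var(Ŷ_str) = Σₕ Nₕ²(1 − fₕ)sₕ²/nₕ.
Tier 1: 3536²·(1 − 167/3536)·41200/167 = 2.9389623 × 10^9.
Tier 3: 15245²·(1 − 2712/15245)·16100/2712 = 1.1342758 × 10^9.
Tier 4: 7769²·(1 − 1230/7769)·214000/1230 = 8.8386334 × 10^9.
Sum = 1.2911872 × 10^10.

1.291 × 10^10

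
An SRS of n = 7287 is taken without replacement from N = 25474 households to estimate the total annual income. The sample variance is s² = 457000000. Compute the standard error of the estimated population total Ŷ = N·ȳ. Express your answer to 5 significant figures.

Var(Ŷ) = N²·Var(ȳ) = N²·(1 − n/N)·s²/n.
f = 7287/25474 = 0.28605637; Var(ȳ) = 0.71394363·457000000/7287 = 44774.563.
Var(Ŷ) = 25474² · 44774.563 = 2.9055319 × 10^13.
SE(Ŷ) = √(2.9055319 × 10^13) = 5.3903 × 10^6.

5.3903 × 10^6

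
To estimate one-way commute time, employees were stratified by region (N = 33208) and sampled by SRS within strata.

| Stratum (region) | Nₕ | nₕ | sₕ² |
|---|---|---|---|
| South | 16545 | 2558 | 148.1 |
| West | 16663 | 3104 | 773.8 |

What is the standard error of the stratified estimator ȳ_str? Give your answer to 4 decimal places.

Var(ȳ_str) = Σₕ Wₕ²(1 − fₕ)sₕ²/nₕ with Wₕ = Nₕ/N, N = 33208.
South: Wₕ = 0.49822332; term = 0.49822332²·(1 − 0.15460864)·148.1/2558 = 0.012149556.
West: Wₕ = 0.50177668; term = 0.50177668²·(1 − 0.18628098)·773.8/3104 = 0.0510743.
Sum = 0.063223856.
SE = √(0.063223856) = 0.2514.

0.2514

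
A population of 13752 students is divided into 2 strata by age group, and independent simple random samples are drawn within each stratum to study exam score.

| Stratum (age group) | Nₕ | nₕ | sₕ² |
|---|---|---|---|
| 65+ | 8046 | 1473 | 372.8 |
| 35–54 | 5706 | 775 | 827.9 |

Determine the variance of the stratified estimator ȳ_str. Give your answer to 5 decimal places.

Var(ȳ_str) = Σₕ Wₕ²(1 − fₕ)sₕ²/nₕ with Wₕ = Nₕ/N, N = 13752.
65+: Wₕ = 0.58507853; term = 0.58507853²·(1 − 0.18307233)·372.8/1473 = 0.070775849.
35–54: Wₕ = 0.41492147; term = 0.41492147²·(1 − 0.13582194)·827.9/775 = 0.15893195.
Sum = 0.2297078.

0.22971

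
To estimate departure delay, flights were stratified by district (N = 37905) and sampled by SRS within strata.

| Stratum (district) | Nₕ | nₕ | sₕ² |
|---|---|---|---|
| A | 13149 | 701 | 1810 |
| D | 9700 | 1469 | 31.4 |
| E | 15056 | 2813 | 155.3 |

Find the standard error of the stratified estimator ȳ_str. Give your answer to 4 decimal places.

Var(ȳ_str) = Σₕ Wₕ²(1 − fₕ)sₕ²/nₕ with Wₕ = Nₕ/N, N = 37905.
A: Wₕ = 0.34689355; term = 0.34689355²·(1 − 0.05331204)·1810/701 = 0.29414391.
D: Wₕ = 0.25590292; term = 0.25590292²·(1 − 0.15144330)·31.4/1469 = 0.0011877887.
E: Wₕ = 0.39720354; term = 0.39720354²·(1 − 0.18683581)·155.3/2813 = 0.0070828195.
Sum = 0.30241452.
SE = √(0.30241452) = 0.5499.

0.5499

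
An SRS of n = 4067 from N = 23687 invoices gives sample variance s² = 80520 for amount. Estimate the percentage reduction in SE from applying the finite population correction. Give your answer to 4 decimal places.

f = n/N = 4067/23687 = 0.17169756.
SE_no-fpc = √(s²/n) = 4.4495367; SE_fpc = √((1−f)s²/n) = 4.0495733.
Ratio = √(1−f) = 0.91011123. Reduction = 100·(1 − 0.91011123) = 8.9889%.

8.9889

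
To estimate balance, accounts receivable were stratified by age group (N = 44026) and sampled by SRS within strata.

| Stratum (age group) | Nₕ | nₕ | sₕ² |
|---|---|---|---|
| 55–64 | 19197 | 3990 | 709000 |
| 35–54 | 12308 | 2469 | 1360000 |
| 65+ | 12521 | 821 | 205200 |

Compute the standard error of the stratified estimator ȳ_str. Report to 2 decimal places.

Var(ȳ_str) = Σₕ Wₕ²(1 − fₕ)sₕ²/nₕ with Wₕ = Nₕ/N, N = 44026.
55–64: Wₕ = 0.43603780; term = 0.43603780²·(1 − 0.20784498)·709000/3990 = 26.762815.
35–54: Wₕ = 0.27956208; term = 0.27956208²·(1 − 0.20060123)·1360000/2469 = 34.41421.
65+: Wₕ = 0.28440013; term = 0.28440013²·(1 − 0.06556984)·205200/821 = 18.890377.
Sum = 80.067402.
SE = √(80.067402) = 8.95.

8.95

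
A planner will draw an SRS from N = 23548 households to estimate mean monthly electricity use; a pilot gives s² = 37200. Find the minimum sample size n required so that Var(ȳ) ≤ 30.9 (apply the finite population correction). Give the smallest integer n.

Without fpc, n₀ = s²/D = 37200/30.9 = 1203.8835.
With fpc, (1 − n/N)·s²/n ≤ D requires n ≥ n₀/(1 + n₀/N) = 1203.8835/(1 + 1203.8835/23548) = 1145.3289.
Rounding up, n = 1146.

1146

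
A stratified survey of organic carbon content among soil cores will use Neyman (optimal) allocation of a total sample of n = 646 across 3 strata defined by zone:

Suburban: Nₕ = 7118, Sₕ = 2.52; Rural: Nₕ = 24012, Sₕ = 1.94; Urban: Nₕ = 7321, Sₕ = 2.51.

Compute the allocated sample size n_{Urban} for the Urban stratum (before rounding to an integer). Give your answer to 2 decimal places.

Neyman allocation: nₕ = n·NₕSₕ / Σⱼ NⱼSⱼ.
Σ NⱼSⱼ = 7118·2.52 + 24012·1.94 + 7321·2.51 = 82896.35.
n_{Urban} = 646·7321·2.51 / 82896.35 = 143.20.

143.20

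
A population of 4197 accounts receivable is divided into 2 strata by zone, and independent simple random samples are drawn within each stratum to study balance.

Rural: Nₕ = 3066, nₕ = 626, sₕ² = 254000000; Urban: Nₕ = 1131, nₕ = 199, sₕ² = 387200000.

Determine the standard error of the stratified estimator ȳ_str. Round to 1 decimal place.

537.4

Var(ȳ_str) = Σₕ Wₕ²(1 − fₕ)sₕ²/nₕ with Wₕ = Nₕ/N, N = 4197.
Rural: Wₕ = 0.73052180; term = 0.73052180²·(1 − 0.20417482)·254000000/626 = 172323.07.
Urban: Wₕ = 0.26947820; term = 0.26947820²·(1 − 0.17595049)·387200000/199 = 116434.81.
Sum = 288757.88.
SE = √(288757.88) = 537.4.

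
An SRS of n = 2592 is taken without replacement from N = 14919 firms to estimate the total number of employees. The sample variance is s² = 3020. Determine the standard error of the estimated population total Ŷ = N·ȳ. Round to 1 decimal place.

14638.1

Var(Ŷ) = N²·Var(ȳ) = N²·(1 − n/N)·s²/n.
f = 2592/14919 = 0.17373819; Var(ȳ) = 0.82626181·3020/2592 = 0.96269702.
Var(Ŷ) = 14919² · 0.96269702 = 2.1427379 × 10^8.
SE(Ŷ) = √(2.1427379 × 10^8) = 14638.1.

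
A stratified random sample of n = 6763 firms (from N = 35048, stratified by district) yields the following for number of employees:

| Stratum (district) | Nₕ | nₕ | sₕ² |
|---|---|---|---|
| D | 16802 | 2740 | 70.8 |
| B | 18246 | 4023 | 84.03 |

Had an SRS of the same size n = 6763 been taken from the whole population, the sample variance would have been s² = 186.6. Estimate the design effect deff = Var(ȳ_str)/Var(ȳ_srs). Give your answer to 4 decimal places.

Var(ȳ_str) = Σ Wₕ²(1−fₕ)sₕ²/nₕ with Wₕ = Nₕ/35048:
  D: (16802/35048)²·(1−2740/16802)·70.8/2740 = 0.0049700904
  B: (18246/35048)²·(1−4023/18246)·84.03/4023 = 0.0044128253
  → Var(ȳ_str) = 0.0093829157.
Var(ȳ_srs) = (1 − 6763/35048)·186.6/6763 = 0.022267179.
deff = 0.0093829157 / 0.022267179 = 0.4214.

0.4214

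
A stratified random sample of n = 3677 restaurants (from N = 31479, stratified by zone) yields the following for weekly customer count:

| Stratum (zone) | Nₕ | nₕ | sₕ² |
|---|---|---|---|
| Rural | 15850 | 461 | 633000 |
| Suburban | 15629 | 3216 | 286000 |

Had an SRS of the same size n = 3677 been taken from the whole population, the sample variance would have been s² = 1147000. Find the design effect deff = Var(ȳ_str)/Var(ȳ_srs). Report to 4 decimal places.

Var(ȳ_str) = Σ Wₕ²(1−fₕ)sₕ²/nₕ with Wₕ = Nₕ/31479:
  Rural: (15850/31479)²·(1−461/15850)·633000/461 = 337.98747
  Suburban: (15629/31479)²·(1−3216/15629)·286000/3216 = 17.410694
  → Var(ȳ_str) = 355.39816.
Var(ȳ_srs) = (1 − 3677/31479)·1147000/3677 = 275.50209.
deff = 355.39816 / 275.50209 = 1.2900.

1.2900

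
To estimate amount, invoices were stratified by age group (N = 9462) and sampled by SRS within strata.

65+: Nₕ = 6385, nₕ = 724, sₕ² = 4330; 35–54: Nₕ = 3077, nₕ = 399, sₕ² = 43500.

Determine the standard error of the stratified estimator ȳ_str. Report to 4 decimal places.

Var(ȳ_str) = Σₕ Wₕ²(1 − fₕ)sₕ²/nₕ with Wₕ = Nₕ/N, N = 9462.
65+: Wₕ = 0.67480448; term = 0.67480448²·(1 − 0.11339076)·4330/724 = 2.4145572.
35–54: Wₕ = 0.32519552; term = 0.32519552²·(1 − 0.12967176)·43500/399 = 10.034334.
Sum = 12.448891.
SE = √(12.448891) = 3.5283.

3.5283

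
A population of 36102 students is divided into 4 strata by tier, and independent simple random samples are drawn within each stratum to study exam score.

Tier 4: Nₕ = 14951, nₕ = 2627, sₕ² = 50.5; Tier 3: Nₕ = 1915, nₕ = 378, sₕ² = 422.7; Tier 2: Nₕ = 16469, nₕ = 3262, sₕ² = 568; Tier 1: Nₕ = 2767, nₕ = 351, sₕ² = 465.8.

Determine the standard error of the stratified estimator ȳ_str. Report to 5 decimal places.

Var(ȳ_str) = Σₕ Wₕ²(1 − fₕ)sₕ²/nₕ with Wₕ = Nₕ/N, N = 36102.
Tier 4: Wₕ = 0.41413218; term = 0.41413218²·(1 − 0.17570731)·50.5/2627 = 0.0027176324.
Tier 3: Wₕ = 0.05304415; term = 0.05304415²·(1 − 0.19738903)·422.7/378 = 0.0025253441.
Tier 2: Wₕ = 0.45617971; term = 0.45617971²·(1 − 0.19806910)·568/3262 = 0.029058505.
Tier 1: Wₕ = 0.07664395; term = 0.07664395²·(1 − 0.12685219)·465.8/351 = 0.0068066894.
Sum = 0.041108171.
SE = √(0.041108171) = 0.20275.

0.20275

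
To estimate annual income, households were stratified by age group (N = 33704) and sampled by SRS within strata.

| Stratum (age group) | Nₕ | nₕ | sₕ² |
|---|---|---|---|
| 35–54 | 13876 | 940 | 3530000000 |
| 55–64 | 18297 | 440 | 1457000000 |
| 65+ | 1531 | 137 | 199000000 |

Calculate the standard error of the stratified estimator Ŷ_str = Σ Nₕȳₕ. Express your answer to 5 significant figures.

Var(Ŷ_str) = Σₕ Nₕ²(1 − fₕ)sₕ²/nₕ.
35–54: 13876²·(1 − 940/13876)·3530000000/940 = 6.7407955 × 10^14.
55–64: 18297²·(1 − 440/18297)·1457000000/440 = 1.0819203 × 10^15.
65+: 1531²·(1 − 137/1531)·199000000/137 = 3.1000627 × 10^12.
Sum = 1.7590999 × 10^15.
SE = √(1.7590999 × 10^15) = 4.1942 × 10^7.

4.1942 × 10^7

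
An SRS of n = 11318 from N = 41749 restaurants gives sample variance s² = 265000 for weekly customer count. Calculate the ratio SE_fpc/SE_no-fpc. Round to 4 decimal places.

0.8538

f = n/N = 11318/41749 = 0.27109631.
SE_no-fpc = √(s²/n) = 4.8388047; SE_fpc = √((1−f)s²/n) = 4.1311709.
Ratio = √(1−f) = 0.85375856.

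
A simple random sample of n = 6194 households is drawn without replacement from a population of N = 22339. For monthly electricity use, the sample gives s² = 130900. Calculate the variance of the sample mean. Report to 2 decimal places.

15.27

Under SRS without replacement, Var(ȳ) = (1 − f)·s²/n with f = n/N = 6194/22339 = 0.27727293.
Var(ȳ) = (1 − 0.27727293)·130900/6194 = 0.72272707·21.133355 = 15.273648.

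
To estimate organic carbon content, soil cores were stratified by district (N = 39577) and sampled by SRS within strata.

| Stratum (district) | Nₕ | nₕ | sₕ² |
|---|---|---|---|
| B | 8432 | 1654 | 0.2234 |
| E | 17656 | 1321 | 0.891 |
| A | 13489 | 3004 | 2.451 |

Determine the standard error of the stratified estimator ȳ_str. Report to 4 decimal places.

0.0142

Var(ȳ_str) = Σₕ Wₕ²(1 − fₕ)sₕ²/nₕ with Wₕ = Nₕ/N, N = 39577.
B: Wₕ = 0.21305304; term = 0.21305304²·(1 − 0.19615750)·0.2234/1654 = 4.9282654 × 10^-6.
E: Wₕ = 0.44611769; term = 0.44611769²·(1 − 0.07481876)·0.891/1321 = 1.24194 × 10^-4.
A: Wₕ = 0.34082927; term = 0.34082927²·(1 − 0.22269998)·2.451/3004 = 7.3672572 × 10^-5.
Sum = 2.0279484 × 10^-4.
SE = √(2.0279484 × 10^-4) = 0.0142.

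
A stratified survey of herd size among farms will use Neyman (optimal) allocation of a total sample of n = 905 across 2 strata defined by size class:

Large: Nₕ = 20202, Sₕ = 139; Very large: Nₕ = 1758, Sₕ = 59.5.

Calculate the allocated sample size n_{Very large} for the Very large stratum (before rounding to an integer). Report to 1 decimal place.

Neyman allocation: nₕ = n·NₕSₕ / Σⱼ NⱼSⱼ.
Σ NⱼSⱼ = 20202·139 + 1758·59.5 = 2.912679 × 10^6.
n_{Very large} = 905·1758·59.5 / (2.912679 × 10^6) = 32.5.

32.5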